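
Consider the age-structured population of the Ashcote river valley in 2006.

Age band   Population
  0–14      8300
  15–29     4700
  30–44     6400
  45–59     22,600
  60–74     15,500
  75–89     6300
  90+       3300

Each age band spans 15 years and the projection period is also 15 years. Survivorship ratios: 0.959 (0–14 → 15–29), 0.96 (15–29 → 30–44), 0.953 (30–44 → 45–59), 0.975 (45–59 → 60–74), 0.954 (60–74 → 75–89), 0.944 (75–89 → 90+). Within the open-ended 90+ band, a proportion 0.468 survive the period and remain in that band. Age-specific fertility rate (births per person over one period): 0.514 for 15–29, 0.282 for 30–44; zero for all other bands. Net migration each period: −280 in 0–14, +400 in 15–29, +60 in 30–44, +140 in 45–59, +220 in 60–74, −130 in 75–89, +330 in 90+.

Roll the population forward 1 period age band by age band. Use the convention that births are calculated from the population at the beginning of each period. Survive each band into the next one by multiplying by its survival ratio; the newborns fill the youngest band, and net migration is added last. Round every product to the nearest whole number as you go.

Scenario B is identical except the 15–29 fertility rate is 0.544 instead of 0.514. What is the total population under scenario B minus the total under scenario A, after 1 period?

141

Call the groups 1 to 7, youngest first.
— Period 1 —
Births: 4700 × 0.514 = 2416, 6400 × 0.282 = 1805 — total 4221
Group 2: 8300 × 0.959 = 7960
Group 3: 4700 × 0.96 = 4512
Group 4: 6400 × 0.953 = 6099
Group 5: 22600 × 0.975 = 22035
Group 6: 15500 × 0.954 = 14787
Group 7: 6300 × 0.944 + 3300 × 0.468 = 5947 + 1544 = 7491
Net migration: Group 1 − 280 → 3941; Group 2 + 400 → 8360; Group 3 + 60 → 4572; Group 4 + 140 → 6239; Group 5 + 220 → 22255; Group 6 − 130 → 14657; Group 7 + 330 → 7821
Population now: 0–14=3941, 15–29=8360, 30–44=4572, 45–59=6239, 60–74=22255, 75–89=14657, 90+=7821
Scenario A total after 1 period: 67845
Scenario B projection —
— Period 1 —
Births: 4700 × 0.544 = 2557, 6400 × 0.282 = 1805 — total 4362
Group 2: 8300 × 0.959 = 7960
Group 3: 4700 × 0.96 = 4512
Group 4: 6400 × 0.953 = 6099
Group 5: 22600 × 0.975 = 22035
Group 6: 15500 × 0.954 = 14787
Group 7: 6300 × 0.944 + 3300 × 0.468 = 5947 + 1544 = 7491
Net migration: Group 1 − 280 → 4082; Group 2 + 400 → 8360; Group 3 + 60 → 4572; Group 4 + 140 → 6239; Group 5 + 220 → 22255; Group 6 − 130 → 14657; Group 7 + 330 → 7821
Population now: 0–14=4082, 15–29=8360, 30–44=4572, 45–59=6239, 60–74=22255, 75–89=14657, 90+=7821
Scenario B total after 1 period: 67986
Difference B − A = 67986 − 67845 = 141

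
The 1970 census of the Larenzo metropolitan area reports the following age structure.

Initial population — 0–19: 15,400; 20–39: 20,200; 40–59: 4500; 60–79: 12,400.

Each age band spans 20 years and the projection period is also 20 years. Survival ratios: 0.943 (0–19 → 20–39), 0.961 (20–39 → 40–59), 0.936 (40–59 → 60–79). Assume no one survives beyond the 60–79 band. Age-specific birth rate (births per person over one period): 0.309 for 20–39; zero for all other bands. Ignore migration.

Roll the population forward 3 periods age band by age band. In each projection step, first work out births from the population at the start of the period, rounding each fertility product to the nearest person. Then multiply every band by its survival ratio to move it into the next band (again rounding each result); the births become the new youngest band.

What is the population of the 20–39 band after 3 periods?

4231

— Period 1 —
Births: 20200 * 0.309 = 6242
20–39: 15400 * 0.943 = 14522
40–59: 20200 * 0.961 = 19412
60–79: 4500 * 0.936 = 4212
Population now: 0–19=6242, 20–39=14522, 40–59=19412, 60–79=4212
— Period 2 —
Births: 14522 * 0.309 = 4487
20–39: 6242 * 0.943 = 5886
40–59: 14522 * 0.961 = 13956
60–79: 19412 * 0.936 = 18170
Population now: 0–19=4487, 20–39=5886, 40–59=13956, 60–79=18170
— Period 3 —
Births: 5886 * 0.309 = 1819
20–39: 4487 * 0.943 = 4231
40–59: 5886 * 0.961 = 5656
60–79: 13956 * 0.936 = 13063
Population now: 0–19=1819, 20–39=4231, 40–59=5656, 60–79=13063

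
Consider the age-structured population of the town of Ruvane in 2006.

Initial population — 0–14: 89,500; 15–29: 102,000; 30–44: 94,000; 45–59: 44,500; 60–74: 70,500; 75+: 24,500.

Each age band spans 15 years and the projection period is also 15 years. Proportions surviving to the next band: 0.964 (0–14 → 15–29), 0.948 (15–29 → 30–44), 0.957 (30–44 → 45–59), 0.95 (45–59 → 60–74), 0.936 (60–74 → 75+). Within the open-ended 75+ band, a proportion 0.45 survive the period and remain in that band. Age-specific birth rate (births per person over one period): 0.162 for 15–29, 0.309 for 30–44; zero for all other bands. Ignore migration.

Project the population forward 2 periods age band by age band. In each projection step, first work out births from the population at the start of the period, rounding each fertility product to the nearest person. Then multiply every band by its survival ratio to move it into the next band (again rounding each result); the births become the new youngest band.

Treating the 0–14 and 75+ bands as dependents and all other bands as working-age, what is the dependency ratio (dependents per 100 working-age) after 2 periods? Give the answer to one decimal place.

— Period 1 —
Births: 102000 × 0.162 = 16524 ; 94000 × 0.309 = 29046 — total 45570
15–29: 89500 × 0.964 = 86278
30–44: 102000 × 0.948 = 96696
45–59: 94000 × 0.957 = 89958
60–74: 44500 × 0.95 = 42275
75+: 70500 × 0.936 + 24500 × 0.45 = 65988 + 11025 = 77013
Population now: 0–14=45570, 15–29=86278, 30–44=96696, 45–59=89958, 60–74=42275, 75+=77013
— Period 2 —
Births: 86278 × 0.162 = 13977 ; 96696 × 0.309 = 29879 — total 43856
15–29: 45570 × 0.964 = 43929
30–44: 86278 × 0.948 = 81792
45–59: 96696 × 0.957 = 92538
60–74: 89958 × 0.95 = 85460
75+: 42275 × 0.936 + 77013 × 0.45 = 39569 + 34656 = 74225
Population now: 0–14=43856, 15–29=43929, 30–44=81792, 45–59=92538, 60–74=85460, 75+=74225
Dependents (band 0–14 + band 75+) = 43856 + 74225 = 118081; working-age = 303719; ratio = 118081/303719 × 100 = 38.9

38.9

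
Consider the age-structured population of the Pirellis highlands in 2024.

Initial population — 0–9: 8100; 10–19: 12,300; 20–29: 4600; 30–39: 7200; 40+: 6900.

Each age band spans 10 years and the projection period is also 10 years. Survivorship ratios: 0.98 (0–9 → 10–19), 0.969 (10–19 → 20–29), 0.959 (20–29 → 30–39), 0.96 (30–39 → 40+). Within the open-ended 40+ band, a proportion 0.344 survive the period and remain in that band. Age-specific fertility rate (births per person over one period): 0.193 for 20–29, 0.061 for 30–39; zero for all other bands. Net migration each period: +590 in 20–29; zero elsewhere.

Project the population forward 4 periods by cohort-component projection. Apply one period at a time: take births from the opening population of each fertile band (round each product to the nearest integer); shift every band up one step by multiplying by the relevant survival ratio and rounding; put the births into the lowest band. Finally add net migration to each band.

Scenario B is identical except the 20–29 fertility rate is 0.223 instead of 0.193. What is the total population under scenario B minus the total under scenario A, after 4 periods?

Let band 1 be 0–9 through band 5 = 40+.
— Period 1 —
Births: 4600 × 0.193 = 888 ; 7200 × 0.061 = 439 → total 1327
Band 2: 8100 × 0.98 = 7938
Band 3: 12300 × 0.969 = 11919
Band 4: 4600 × 0.959 = 4411
Band 5: 7200 × 0.96 + 6900 × 0.344 = 6912 + 2374 = 9286
Net migration: Band 3 + 590 → 12509
Population now: 0–9=1327, 10–19=7938, 20–29=12509, 30–39=4411, 40+=9286
— Period 2 —
Births: 12509 × 0.193 = 2414 ; 4411 × 0.061 = 269 → total 2683
Band 2: 1327 × 0.98 = 1300
Band 3: 7938 × 0.969 = 7692
Band 4: 12509 × 0.959 = 11996
Band 5: 4411 × 0.96 + 9286 × 0.344 = 4235 + 3194 = 7429
Net migration: Band 3 + 590 → 8282
Population now: 0–9=2683, 10–19=1300, 20–29=8282, 30–39=11996, 40+=7429
— Period 3 —
Births: 8282 × 0.193 = 1598 ; 11996 × 0.061 = 732 → total 2330
Band 2: 2683 × 0.98 = 2629
Band 3: 1300 × 0.969 = 1260
Band 4: 8282 × 0.959 = 7942
Band 5: 11996 × 0.96 + 7429 × 0.344 = 11516 + 2556 = 14072
Net migration: Band 3 + 590 → 1850
Population now: 0–9=2330, 10–19=2629, 20–29=1850, 30–39=7942, 40+=14072
— Period 4 —
Births: 1850 × 0.193 = 357 ; 7942 × 0.061 = 484 → total 841
Band 2: 2330 × 0.98 = 2283
Band 3: 2629 × 0.969 = 2548
Band 4: 1850 × 0.959 = 1774
Band 5: 7942 × 0.96 + 14072 × 0.344 = 7624 + 4841 = 12465
Net migration: Band 3 + 590 → 3138
Population now: 0–9=841, 10–19=2283, 20–29=3138, 30–39=1774, 40+=12465
Scenario A total after 4 periods: 20501
Scenario B projection —
— Period 1 —
Births: 4600 × 0.223 = 1026 ; 7200 × 0.061 = 439 → total 1465
Band 2: 8100 × 0.98 = 7938
Band 3: 12300 × 0.969 = 11919
Band 4: 4600 × 0.959 = 4411
Band 5: 7200 × 0.96 + 6900 × 0.344 = 6912 + 2374 = 9286
Net migration: Band 3 + 590 → 12509
Population now: 0–9=1465, 10–19=7938, 20–29=12509, 30–39=4411, 40+=9286
— Period 2 —
Births: 12509 × 0.223 = 2790 ; 4411 × 0.061 = 269 → total 3059
Band 2: 1465 × 0.98 = 1436
Band 3: 7938 × 0.969 = 7692
Band 4: 12509 × 0.959 = 11996
Band 5: 4411 × 0.96 + 9286 × 0.344 = 4235 + 3194 = 7429
Net migration: Band 3 + 590 → 8282
Population now: 0–9=3059, 10–19=1436, 20–29=8282, 30–39=11996, 40+=7429
— Period 3 —
Births: 8282 × 0.223 = 1847 ; 11996 × 0.061 = 732 → total 2579
Band 2: 3059 × 0.98 = 2998
Band 3: 1436 × 0.969 = 1391
Band 4: 8282 × 0.959 = 7942
Band 5: 11996 × 0.96 + 7429 × 0.344 = 11516 + 2556 = 14072
Net migration: Band 3 + 590 → 1981
Population now: 0–9=2579, 10–19=2998, 20–29=1981, 30–39=7942, 40+=14072
— Period 4 —
Births: 1981 × 0.223 = 442 ; 7942 × 0.061 = 484 → total 926
Band 2: 2579 × 0.98 = 2527
Band 3: 2998 × 0.969 = 2905
Band 4: 1981 × 0.959 = 1900
Band 5: 7942 × 0.96 + 14072 × 0.344 = 7624 + 4841 = 12465
Net migration: Band 3 + 590 → 3495
Population now: 0–9=926, 10–19=2527, 20–29=3495, 30–39=1900, 40+=12465
Scenario B total after 4 periods: 21313
Difference B − A = 21313 − 20501 = 812

812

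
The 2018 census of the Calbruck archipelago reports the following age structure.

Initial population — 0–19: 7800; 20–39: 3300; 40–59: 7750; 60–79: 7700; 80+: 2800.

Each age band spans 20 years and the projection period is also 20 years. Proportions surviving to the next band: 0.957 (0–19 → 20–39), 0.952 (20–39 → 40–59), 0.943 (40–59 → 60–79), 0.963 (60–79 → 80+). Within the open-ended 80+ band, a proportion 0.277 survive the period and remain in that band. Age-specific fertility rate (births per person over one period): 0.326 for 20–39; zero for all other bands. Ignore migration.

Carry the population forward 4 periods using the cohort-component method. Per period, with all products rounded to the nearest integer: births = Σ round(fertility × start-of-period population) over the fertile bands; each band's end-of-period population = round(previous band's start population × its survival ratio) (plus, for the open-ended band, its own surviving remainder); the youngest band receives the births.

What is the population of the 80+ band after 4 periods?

Numbering the groups 1..5 from youngest to oldest:
Period 1:
Births: 3300 × 0.326 = 1076
Group 2: 7800 × 0.957 = 7465
Group 3: 3300 × 0.952 = 3142
Group 4: 7750 × 0.943 = 7308
Group 5: 7700 × 0.963 + 2800 × 0.277 = 7415 + 776 = 8191
→ [1076, 7465, 3142, 7308, 8191]
Period 2:
Births: 7465 × 0.326 = 2434
Group 2: 1076 × 0.957 = 1030
Group 3: 7465 × 0.952 = 7107
Group 4: 3142 × 0.943 = 2963
Group 5: 7308 × 0.963 + 8191 × 0.277 = 7038 + 2269 = 9307
→ [2434, 1030, 7107, 2963, 9307]
Period 3:
Births: 1030 × 0.326 = 336
Group 2: 2434 × 0.957 = 2329
Group 3: 1030 × 0.952 = 981
Group 4: 7107 × 0.943 = 6702
Group 5: 2963 × 0.963 + 9307 × 0.277 = 2853 + 2578 = 5431
→ [336, 2329, 981, 6702, 5431]
Period 4:
Births: 2329 × 0.326 = 759
Group 2: 336 × 0.957 = 322
Group 3: 2329 × 0.952 = 2217
Group 4: 981 × 0.943 = 925
Group 5: 6702 × 0.963 + 5431 × 0.277 = 6454 + 1504 = 7958
→ [759, 322, 2217, 925, 7958]

7958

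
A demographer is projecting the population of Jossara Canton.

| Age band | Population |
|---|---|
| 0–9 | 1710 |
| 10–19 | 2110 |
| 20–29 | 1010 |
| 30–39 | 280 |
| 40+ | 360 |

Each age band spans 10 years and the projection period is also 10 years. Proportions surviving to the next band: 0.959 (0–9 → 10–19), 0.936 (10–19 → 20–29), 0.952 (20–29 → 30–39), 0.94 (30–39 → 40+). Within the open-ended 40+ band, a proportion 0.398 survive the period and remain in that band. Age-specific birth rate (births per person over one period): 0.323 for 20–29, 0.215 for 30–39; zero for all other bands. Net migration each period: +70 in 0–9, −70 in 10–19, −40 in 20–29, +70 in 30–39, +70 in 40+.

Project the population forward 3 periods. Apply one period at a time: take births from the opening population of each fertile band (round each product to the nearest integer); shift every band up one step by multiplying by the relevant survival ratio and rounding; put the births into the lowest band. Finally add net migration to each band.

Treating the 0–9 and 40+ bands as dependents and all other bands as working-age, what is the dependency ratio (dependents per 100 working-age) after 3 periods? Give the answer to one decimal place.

[period 1]
Births: 1010 * 0.323 = 326, 280 * 0.215 = 60 ⇒ total 386
10–19: 1710 * 0.959 = 1640
20–29: 2110 * 0.936 = 1975
30–39: 1010 * 0.952 = 962
40+: 280 * 0.94 + 360 * 0.398 = 263 + 143 = 406
Net migration: 0–9 + 70 → 456; 10–19 − 70 → 1570; 20–29 − 40 → 1935; 30–39 + 70 → 1032; 40+ + 70 → 476
End of period: [456, 1570, 1935, 1032, 476]
[period 2]
Births: 1935 * 0.323 = 625, 1032 * 0.215 = 222 ⇒ total 847
10–19: 456 * 0.959 = 437
20–29: 1570 * 0.936 = 1470
30–39: 1935 * 0.952 = 1842
40+: 1032 * 0.94 + 476 * 0.398 = 970 + 189 = 1159
Net migration: 0–9 + 70 → 917; 10–19 − 70 → 367; 20–29 − 40 → 1430; 30–39 + 70 → 1912; 40+ + 70 → 1229
End of period: [917, 367, 1430, 1912, 1229]
[period 3]
Births: 1430 * 0.323 = 462, 1912 * 0.215 = 411 ⇒ total 873
10–19: 917 * 0.959 = 879
20–29: 367 * 0.936 = 344
30–39: 1430 * 0.952 = 1361
40+: 1912 * 0.94 + 1229 * 0.398 = 1797 + 489 = 2286
Net migration: 0–9 + 70 → 943; 10–19 − 70 → 809; 20–29 − 40 → 304; 30–39 + 70 → 1431; 40+ + 70 → 2356
End of period: [943, 809, 304, 1431, 2356]
Dependents (band 0–9 + band 40+) = 943 + 2356 = 3299; working-age = 2544; ratio = 3299/2544 × 100 = 129.7

129.7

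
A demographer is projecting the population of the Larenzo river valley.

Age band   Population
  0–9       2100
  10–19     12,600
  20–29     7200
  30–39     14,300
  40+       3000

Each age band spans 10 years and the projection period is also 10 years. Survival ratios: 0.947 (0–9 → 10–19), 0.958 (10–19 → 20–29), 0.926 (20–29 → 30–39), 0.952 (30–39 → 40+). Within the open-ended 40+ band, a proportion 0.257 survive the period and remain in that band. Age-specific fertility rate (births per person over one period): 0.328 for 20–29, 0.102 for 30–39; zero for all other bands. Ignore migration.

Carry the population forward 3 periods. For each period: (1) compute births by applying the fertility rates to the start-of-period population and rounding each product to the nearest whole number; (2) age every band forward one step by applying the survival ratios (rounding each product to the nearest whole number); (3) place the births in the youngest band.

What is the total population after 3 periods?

After projecting period 1:
Births: 7200 * 0.328 = 2362, 14300 * 0.102 = 1459 ⇒ total 3821
10–19: 2100 * 0.947 = 1989
20–29: 12600 * 0.958 = 12071
30–39: 7200 * 0.926 = 6667
40+: 14300 * 0.952 + 3000 * 0.257 = 13614 + 771 = 14385
End of period: [3821, 1989, 12071, 6667, 14385]
After projecting period 2:
Births: 12071 * 0.328 = 3959, 6667 * 0.102 = 680 ⇒ total 4639
10–19: 3821 * 0.947 = 3618
20–29: 1989 * 0.958 = 1905
30–39: 12071 * 0.926 = 11178
40+: 6667 * 0.952 + 14385 * 0.257 = 6347 + 3697 = 10044
End of period: [4639, 3618, 1905, 11178, 10044]
After projecting period 3:
Births: 1905 * 0.328 = 625, 11178 * 0.102 = 1140 ⇒ total 1765
10–19: 4639 * 0.947 = 4393
20–29: 3618 * 0.958 = 3466
30–39: 1905 * 0.926 = 1764
40+: 11178 * 0.952 + 10044 * 0.257 = 10641 + 2581 = 13222
End of period: [1765, 4393, 3466, 1764, 13222]
Total after period 3: 1765 + 4393 + 3466 + 1764 + 13222 = 24610

24610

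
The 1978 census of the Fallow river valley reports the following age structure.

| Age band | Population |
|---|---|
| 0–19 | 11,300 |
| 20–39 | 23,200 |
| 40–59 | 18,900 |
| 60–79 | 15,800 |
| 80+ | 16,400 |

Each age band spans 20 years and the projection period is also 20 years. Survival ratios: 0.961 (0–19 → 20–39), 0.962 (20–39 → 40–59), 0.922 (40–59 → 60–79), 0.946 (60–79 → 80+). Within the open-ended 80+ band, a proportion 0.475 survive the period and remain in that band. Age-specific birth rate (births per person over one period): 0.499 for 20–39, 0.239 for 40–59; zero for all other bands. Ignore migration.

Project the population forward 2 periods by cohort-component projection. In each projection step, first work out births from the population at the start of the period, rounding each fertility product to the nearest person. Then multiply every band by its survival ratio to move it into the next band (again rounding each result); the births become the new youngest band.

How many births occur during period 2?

10753

(Bands numbered youngest = 1 to oldest = 5.)
Period 1:
Births: 23200 × 0.499 = 11577 ; 18900 × 0.239 = 4517 ⇒ total 16094
Band 2: 11300 × 0.961 = 10859
Band 3: 23200 × 0.962 = 22318
Band 4: 18900 × 0.922 = 17426
Band 5: 15800 × 0.946 + 16400 × 0.475 = 14947 + 7790 = 22737
End of period: [16094, 10859, 22318, 17426, 22737]
Period 2:
Births: 10859 × 0.499 = 5419 ; 22318 × 0.239 = 5334 ⇒ total 10753
Band 2: 16094 × 0.961 = 15466
Band 3: 10859 × 0.962 = 10446
Band 4: 22318 × 0.922 = 20577
Band 5: 17426 × 0.946 + 22737 × 0.475 = 16485 + 10800 = 27285
End of period: [10753, 15466, 10446, 20577, 27285]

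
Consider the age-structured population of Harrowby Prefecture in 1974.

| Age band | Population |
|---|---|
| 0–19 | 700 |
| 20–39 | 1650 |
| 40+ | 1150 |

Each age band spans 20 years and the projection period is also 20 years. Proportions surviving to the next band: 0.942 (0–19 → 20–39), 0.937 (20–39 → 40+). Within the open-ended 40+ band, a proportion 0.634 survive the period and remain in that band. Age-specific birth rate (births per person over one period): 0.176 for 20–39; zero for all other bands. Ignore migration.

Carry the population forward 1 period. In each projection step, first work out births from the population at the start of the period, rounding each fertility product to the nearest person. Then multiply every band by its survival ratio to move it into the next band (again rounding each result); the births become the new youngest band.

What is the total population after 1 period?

Numbering the groups 1..3 from youngest to oldest:
After projecting period 1:
Births: 1650 * 0.176 = 290
Group 2: 700 * 0.942 = 659
Group 3: 1650 * 0.937 + 1150 * 0.634 = 1546 + 729 = 2275
→ [290, 659, 2275]
Total after period 1: 290 + 659 + 2275 = 3224

3224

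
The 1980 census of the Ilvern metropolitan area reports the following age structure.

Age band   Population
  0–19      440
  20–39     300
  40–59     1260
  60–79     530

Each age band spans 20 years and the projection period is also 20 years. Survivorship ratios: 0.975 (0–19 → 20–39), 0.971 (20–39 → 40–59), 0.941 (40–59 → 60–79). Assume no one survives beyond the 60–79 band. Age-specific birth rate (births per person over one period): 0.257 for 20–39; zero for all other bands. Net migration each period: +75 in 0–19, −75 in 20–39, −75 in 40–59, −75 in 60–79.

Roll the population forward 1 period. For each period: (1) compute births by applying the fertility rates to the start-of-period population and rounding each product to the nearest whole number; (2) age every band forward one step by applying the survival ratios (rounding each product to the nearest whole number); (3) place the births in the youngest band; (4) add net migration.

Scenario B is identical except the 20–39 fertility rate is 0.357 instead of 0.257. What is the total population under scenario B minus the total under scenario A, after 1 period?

Period 1:
Births: 300 × 0.257 = 77
20–39: 440 × 0.975 = 429
40–59: 300 × 0.971 = 291
60–79: 1260 × 0.941 = 1186
Net migration: 0–19 + 75 → 152; 20–39 − 75 → 354; 40–59 − 75 → 216; 60–79 − 75 → 1111
→ [152, 354, 216, 1111]
Scenario A total after 1 period: 1833
Scenario B projection —
Period 1:
Births: 300 × 0.357 = 107
20–39: 440 × 0.975 = 429
40–59: 300 × 0.971 = 291
60–79: 1260 × 0.941 = 1186
Net migration: 0–19 + 75 → 182; 20–39 − 75 → 354; 40–59 − 75 → 216; 60–79 − 75 → 1111
→ [182, 354, 216, 1111]
Scenario B total after 1 period: 1863
Difference B − A = 1863 − 1833 = 30

30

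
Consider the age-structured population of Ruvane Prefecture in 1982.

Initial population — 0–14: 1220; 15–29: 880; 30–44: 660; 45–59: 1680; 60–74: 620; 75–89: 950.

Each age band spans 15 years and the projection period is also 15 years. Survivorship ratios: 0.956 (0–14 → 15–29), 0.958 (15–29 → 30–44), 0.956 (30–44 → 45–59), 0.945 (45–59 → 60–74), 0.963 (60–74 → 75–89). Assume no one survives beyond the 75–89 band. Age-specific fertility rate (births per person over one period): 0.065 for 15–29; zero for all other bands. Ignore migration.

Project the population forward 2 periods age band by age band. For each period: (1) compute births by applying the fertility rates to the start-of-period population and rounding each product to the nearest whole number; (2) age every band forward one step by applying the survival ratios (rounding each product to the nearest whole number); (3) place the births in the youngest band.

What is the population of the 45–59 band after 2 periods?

Call the bands 1 to 6, youngest first.
[period 1]
Births: 880 * 0.065 = 57
Band 2: 1220 * 0.956 = 1166
Band 3: 880 * 0.958 = 843
Band 4: 660 * 0.956 = 631
Band 5: 1680 * 0.945 = 1588
Band 6: 620 * 0.963 = 597
Giving 57 / 1166 / 843 / 631 / 1588 / 597.
[period 2]
Births: 1166 * 0.065 = 76
Band 2: 57 * 0.956 = 54
Band 3: 1166 * 0.958 = 1117
Band 4: 843 * 0.956 = 806
Band 5: 631 * 0.945 = 596
Band 6: 1588 * 0.963 = 1529
Giving 76 / 54 / 1117 / 806 / 596 / 1529.

806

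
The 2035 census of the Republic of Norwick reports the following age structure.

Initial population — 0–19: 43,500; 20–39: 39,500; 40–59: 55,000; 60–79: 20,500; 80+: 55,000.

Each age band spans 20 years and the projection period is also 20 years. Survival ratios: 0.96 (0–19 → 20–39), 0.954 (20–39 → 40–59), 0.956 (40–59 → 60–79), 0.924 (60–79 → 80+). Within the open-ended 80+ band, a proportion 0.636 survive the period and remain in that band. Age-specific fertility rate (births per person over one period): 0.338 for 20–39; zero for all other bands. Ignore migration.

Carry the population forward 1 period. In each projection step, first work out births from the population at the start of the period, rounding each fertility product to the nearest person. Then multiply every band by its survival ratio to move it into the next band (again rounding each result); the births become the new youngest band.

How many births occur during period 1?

13351

After projecting period 1:
Births: 39500 × 0.338 = 13351
20–39: 43500 × 0.96 = 41760
40–59: 39500 × 0.954 = 37683
60–79: 55000 × 0.956 = 52580
80+: 20500 × 0.924 + 55000 × 0.636 = 18942 + 34980 = 53922
→ [13351, 41760, 37683, 52580, 53922]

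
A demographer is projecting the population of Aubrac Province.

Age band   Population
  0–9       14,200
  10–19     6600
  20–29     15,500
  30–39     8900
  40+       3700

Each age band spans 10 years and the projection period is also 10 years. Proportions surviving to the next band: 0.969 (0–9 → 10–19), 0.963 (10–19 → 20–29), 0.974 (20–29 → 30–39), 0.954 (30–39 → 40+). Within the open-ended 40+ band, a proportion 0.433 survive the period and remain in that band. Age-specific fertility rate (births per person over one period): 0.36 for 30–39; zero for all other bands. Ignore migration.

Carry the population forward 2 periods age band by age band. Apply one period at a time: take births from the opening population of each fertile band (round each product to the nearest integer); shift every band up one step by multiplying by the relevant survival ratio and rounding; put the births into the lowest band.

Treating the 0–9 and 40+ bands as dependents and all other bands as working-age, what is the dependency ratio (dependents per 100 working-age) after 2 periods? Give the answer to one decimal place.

107.4

Numbering the groups 1..5 from youngest to oldest:
After projecting period 1:
Births: 8900 × 0.36 = 3204
Group 2: 14200 × 0.969 = 13760
Group 3: 6600 × 0.963 = 6356
Group 4: 15500 × 0.974 = 15097
Group 5: 8900 × 0.954 + 3700 × 0.433 = 8491 + 1602 = 10093
Giving 3204 / 13760 / 6356 / 15097 / 10093.
After projecting period 2:
Births: 15097 × 0.36 = 5435
Group 2: 3204 × 0.969 = 3105
Group 3: 13760 × 0.963 = 13251
Group 4: 6356 × 0.974 = 6191
Group 5: 15097 × 0.954 + 10093 × 0.433 = 14403 + 4370 = 18773
Giving 5435 / 3105 / 13251 / 6191 / 18773.
Dependents (band 0–9 + band 40+) = 5435 + 18773 = 24208; working-age = 22547; ratio = 24208/22547 × 100 = 107.4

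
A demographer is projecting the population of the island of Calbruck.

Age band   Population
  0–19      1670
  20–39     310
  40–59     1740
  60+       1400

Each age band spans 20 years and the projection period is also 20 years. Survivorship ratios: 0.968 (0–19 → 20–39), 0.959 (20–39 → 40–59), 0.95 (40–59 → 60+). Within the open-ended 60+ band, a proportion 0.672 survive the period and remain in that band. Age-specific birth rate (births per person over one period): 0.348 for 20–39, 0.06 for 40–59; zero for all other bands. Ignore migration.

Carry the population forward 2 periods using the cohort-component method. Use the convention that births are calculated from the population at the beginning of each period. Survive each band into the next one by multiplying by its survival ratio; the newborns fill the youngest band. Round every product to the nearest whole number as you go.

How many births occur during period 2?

(Groups numbered youngest = 1 to oldest = 4.)
After projecting period 1:
Births: 310 * 0.348 = 108, 1740 * 0.06 = 104 — total 212
Group 2: 1670 * 0.968 = 1617
Group 3: 310 * 0.959 = 297
Group 4: 1740 * 0.95 + 1400 * 0.672 = 1653 + 941 = 2594
End of period: [212, 1617, 297, 2594]
After projecting period 2:
Births: 1617 * 0.348 = 563, 297 * 0.06 = 18 — total 581
Group 2: 212 * 0.968 = 205
Group 3: 1617 * 0.959 = 1551
Group 4: 297 * 0.95 + 2594 * 0.672 = 282 + 1743 = 2025
End of period: [581, 205, 1551, 2025]

581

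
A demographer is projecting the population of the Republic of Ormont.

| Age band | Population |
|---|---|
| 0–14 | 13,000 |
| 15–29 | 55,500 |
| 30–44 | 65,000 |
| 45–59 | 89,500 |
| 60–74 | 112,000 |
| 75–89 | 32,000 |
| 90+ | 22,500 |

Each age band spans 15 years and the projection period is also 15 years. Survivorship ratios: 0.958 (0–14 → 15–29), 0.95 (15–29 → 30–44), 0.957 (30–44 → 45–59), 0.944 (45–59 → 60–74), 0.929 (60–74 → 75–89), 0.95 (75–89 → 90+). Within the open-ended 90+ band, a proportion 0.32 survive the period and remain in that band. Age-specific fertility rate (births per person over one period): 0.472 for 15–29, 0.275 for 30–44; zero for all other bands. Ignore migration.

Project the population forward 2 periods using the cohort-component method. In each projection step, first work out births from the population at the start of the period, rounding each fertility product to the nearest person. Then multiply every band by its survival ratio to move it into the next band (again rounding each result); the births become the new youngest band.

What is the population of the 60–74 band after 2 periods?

After projecting period 1:
Births: 55500 * 0.472 = 26196 ; 65000 * 0.275 = 17875 → 44071
15–29: 13000 * 0.958 = 12454
30–44: 55500 * 0.95 = 52725
45–59: 65000 * 0.957 = 62205
60–74: 89500 * 0.944 = 84488
75–89: 112000 * 0.929 = 104048
90+: 32000 * 0.95 + 22500 * 0.32 = 30400 + 7200 = 37600
End of period: [44071, 12454, 52725, 62205, 84488, 104048, 37600]
After projecting period 2:
Births: 12454 * 0.472 = 5878 ; 52725 * 0.275 = 14499 → 20377
15–29: 44071 * 0.958 = 42220
30–44: 12454 * 0.95 = 11831
45–59: 52725 * 0.957 = 50458
60–74: 62205 * 0.944 = 58722
75–89: 84488 * 0.929 = 78489
90+: 104048 * 0.95 + 37600 * 0.32 = 98846 + 12032 = 110878
End of period: [20377, 42220, 11831, 50458, 58722, 78489, 110878]

58722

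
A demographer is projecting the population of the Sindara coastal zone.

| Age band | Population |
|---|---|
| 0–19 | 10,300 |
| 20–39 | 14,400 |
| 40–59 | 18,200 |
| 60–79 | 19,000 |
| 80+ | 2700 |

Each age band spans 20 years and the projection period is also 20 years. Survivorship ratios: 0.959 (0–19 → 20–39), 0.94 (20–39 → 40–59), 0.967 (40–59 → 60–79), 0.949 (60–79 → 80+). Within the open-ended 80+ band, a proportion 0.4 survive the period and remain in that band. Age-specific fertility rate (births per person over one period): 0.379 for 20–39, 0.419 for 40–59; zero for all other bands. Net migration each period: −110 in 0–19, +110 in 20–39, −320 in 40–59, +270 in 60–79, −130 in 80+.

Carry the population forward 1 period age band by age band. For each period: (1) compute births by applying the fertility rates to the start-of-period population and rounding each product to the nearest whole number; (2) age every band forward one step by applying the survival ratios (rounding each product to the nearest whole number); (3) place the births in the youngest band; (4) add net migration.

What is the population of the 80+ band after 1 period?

18981

Period 1.
Births: 14400 × 0.379 = 5458, 18200 × 0.419 = 7626 ⇒ total 13084
20–39: 10300 × 0.959 = 9878
40–59: 14400 × 0.94 = 13536
60–79: 18200 × 0.967 = 17599
80+: 19000 × 0.949 + 2700 × 0.4 = 18031 + 1080 = 19111
Net migration: 0–19 − 110 → 12974; 20–39 + 110 → 9988; 40–59 − 320 → 13216; 60–79 + 270 → 17869; 80+ − 130 → 18981
→ [12974, 9988, 13216, 17869, 18981]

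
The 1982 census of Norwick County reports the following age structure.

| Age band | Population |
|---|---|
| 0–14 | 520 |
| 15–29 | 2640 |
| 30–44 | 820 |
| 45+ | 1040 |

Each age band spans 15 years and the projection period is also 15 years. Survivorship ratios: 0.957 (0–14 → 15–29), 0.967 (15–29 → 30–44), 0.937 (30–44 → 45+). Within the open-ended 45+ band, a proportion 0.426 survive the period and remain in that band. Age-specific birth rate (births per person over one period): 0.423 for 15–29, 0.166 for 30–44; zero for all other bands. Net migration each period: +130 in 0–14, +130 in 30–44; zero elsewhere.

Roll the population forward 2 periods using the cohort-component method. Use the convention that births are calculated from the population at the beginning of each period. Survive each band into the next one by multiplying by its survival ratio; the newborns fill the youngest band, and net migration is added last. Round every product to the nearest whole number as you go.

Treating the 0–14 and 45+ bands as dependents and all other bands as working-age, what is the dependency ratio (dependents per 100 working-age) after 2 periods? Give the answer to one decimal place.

After projecting period 1:
Births: 2640 * 0.423 = 1117 ; 820 * 0.166 = 136 → total 1253
15–29: 520 * 0.957 = 498
30–44: 2640 * 0.967 = 2553
45+: 820 * 0.937 + 1040 * 0.426 = 768 + 443 = 1211
Net migration: 0–14 + 130 → 1383; 30–44 + 130 → 2683
→ [1383, 498, 2683, 1211]
After projecting period 2:
Births: 498 * 0.423 = 211 ; 2683 * 0.166 = 445 → total 656
15–29: 1383 * 0.957 = 1324
30–44: 498 * 0.967 = 482
45+: 2683 * 0.937 + 1211 * 0.426 = 2514 + 516 = 3030
Net migration: 0–14 + 130 → 786; 30–44 + 130 → 612
→ [786, 1324, 612, 3030]
Dependents (band 0–14 + band 45+) = 786 + 3030 = 3816; working-age = 1936; ratio = 3816/1936 × 100 = 197.1

197.1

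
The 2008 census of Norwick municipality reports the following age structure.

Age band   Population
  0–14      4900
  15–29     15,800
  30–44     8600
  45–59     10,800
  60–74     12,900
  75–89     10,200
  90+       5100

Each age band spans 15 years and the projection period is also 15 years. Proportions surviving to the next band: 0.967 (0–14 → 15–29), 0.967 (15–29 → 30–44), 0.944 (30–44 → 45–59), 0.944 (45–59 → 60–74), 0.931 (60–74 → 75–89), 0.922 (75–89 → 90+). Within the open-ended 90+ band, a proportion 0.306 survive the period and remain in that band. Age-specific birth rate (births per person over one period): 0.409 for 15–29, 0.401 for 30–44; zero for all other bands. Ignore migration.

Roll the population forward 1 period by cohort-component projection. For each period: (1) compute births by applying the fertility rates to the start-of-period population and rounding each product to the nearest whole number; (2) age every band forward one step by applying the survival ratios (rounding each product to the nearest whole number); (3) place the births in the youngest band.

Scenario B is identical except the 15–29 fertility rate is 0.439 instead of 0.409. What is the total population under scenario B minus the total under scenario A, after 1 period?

Numbering the bands 1..7 from youngest to oldest:
After projecting period 1:
Births: 15800 × 0.409 = 6462, 8600 × 0.401 = 3449 → 9911
Band 2: 4900 × 0.967 = 4738
Band 3: 15800 × 0.967 = 15279
Band 4: 8600 × 0.944 = 8118
Band 5: 10800 × 0.944 = 10195
Band 6: 12900 × 0.931 = 12010
Band 7: 10200 × 0.922 + 5100 × 0.306 = 9404 + 1561 = 10965
Population now: 0–14=9911, 15–29=4738, 30–44=15279, 45–59=8118, 60–74=10195, 75–89=12010, 90+=10965
Scenario A total after 1 period: 71216
Scenario B projection —
After projecting period 1:
Births: 15800 × 0.439 = 6936, 8600 × 0.401 = 3449 → 10385
Band 2: 4900 × 0.967 = 4738
Band 3: 15800 × 0.967 = 15279
Band 4: 8600 × 0.944 = 8118
Band 5: 10800 × 0.944 = 10195
Band 6: 12900 × 0.931 = 12010
Band 7: 10200 × 0.922 + 5100 × 0.306 = 9404 + 1561 = 10965
Population now: 0–14=10385, 15–29=4738, 30–44=15279, 45–59=8118, 60–74=10195, 75–89=12010, 90+=10965
Scenario B total after 1 period: 71690
Difference B − A = 71690 − 71216 = 474

474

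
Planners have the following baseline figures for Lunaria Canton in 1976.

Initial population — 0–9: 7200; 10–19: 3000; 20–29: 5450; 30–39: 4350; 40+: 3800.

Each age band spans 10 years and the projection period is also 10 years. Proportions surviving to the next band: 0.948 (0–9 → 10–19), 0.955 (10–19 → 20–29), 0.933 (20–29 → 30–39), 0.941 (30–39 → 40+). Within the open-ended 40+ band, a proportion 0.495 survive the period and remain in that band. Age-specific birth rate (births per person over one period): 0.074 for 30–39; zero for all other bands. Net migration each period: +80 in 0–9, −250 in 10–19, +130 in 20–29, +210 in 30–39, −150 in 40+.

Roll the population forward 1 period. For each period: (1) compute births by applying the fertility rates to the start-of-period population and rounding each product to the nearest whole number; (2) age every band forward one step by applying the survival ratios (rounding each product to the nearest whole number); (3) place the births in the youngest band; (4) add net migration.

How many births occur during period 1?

Call the groups 1 to 5, youngest first.
— Period 1 —
Births: 4350 * 0.074 = 322
Group 2: 7200 * 0.948 = 6826
Group 3: 3000 * 0.955 = 2865
Group 4: 5450 * 0.933 = 5085
Group 5: 4350 * 0.941 + 3800 * 0.495 = 4093 + 1881 = 5974
Net migration: Group 1 + 80 → 402; Group 2 − 250 → 6576; Group 3 + 130 → 2995; Group 4 + 210 → 5295; Group 5 − 150 → 5824
Giving 402 / 6576 / 2995 / 5295 / 5824.

322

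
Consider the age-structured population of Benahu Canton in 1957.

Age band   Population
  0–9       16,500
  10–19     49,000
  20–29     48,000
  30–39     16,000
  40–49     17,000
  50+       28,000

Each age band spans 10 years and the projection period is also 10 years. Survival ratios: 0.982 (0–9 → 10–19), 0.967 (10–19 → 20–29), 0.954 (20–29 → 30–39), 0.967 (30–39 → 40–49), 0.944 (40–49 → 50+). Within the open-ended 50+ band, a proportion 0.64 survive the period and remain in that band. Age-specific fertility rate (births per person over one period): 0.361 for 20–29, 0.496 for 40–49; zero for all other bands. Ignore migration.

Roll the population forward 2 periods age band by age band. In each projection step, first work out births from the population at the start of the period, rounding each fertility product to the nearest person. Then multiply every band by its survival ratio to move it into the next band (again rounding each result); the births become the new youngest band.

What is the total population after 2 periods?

191573

After projecting period 1:
Births: 48000 * 0.361 = 17328  |  17000 * 0.496 = 8432 ⇒ total 25760
10–19: 16500 * 0.982 = 16203
20–29: 49000 * 0.967 = 47383
30–39: 48000 * 0.954 = 45792
40–49: 16000 * 0.967 = 15472
50+: 17000 * 0.944 + 28000 * 0.64 = 16048 + 17920 = 33968
Giving 25760 / 16203 / 47383 / 45792 / 15472 / 33968.
After projecting period 2:
Births: 47383 * 0.361 = 17105  |  15472 * 0.496 = 7674 ⇒ total 24779
10–19: 25760 * 0.982 = 25296
20–29: 16203 * 0.967 = 15668
30–39: 47383 * 0.954 = 45203
40–49: 45792 * 0.967 = 44281
50+: 15472 * 0.944 + 33968 * 0.64 = 14606 + 21740 = 36346
Giving 24779 / 25296 / 15668 / 45203 / 44281 / 36346.
Total after period 2: 24779 + 25296 + 15668 + 45203 + 44281 + 36346 = 191573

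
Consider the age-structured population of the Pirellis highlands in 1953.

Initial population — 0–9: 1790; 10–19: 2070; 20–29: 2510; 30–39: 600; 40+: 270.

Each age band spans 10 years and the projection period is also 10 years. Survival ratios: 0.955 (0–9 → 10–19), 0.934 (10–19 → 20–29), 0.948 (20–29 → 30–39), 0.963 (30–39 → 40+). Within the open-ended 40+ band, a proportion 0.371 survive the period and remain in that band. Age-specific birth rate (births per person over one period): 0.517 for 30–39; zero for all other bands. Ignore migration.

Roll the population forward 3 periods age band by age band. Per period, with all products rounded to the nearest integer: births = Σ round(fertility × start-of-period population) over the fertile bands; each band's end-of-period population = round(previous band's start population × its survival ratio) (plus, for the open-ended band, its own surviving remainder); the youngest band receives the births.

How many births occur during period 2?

Period 1:
Births: 600 × 0.517 = 310
10–19: 1790 × 0.955 = 1709
20–29: 2070 × 0.934 = 1933
30–39: 2510 × 0.948 = 2379
40+: 600 × 0.963 + 270 × 0.371 = 578 + 100 = 678
Population now: 0–9=310, 10–19=1709, 20–29=1933, 30–39=2379, 40+=678
Period 2:
Births: 2379 × 0.517 = 1230
10–19: 310 × 0.955 = 296
20–29: 1709 × 0.934 = 1596
30–39: 1933 × 0.948 = 1832
40+: 2379 × 0.963 + 678 × 0.371 = 2291 + 252 = 2543
Population now: 0–9=1230, 10–19=296, 20–29=1596, 30–39=1832, 40+=2543

1230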